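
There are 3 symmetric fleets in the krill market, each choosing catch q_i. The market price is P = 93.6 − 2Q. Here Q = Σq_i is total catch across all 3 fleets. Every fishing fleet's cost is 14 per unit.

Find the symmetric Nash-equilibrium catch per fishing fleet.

9.95

A representative fishing fleet's profit is π_i = q_i(93.6 − 2Q) − 14q_i, with Q = q_i + Σ_{j≠i} q_j.
First-order condition: 79.6 − 4q_i − 2Σ_{j≠i} q_j = 0.
In a symmetric equilibrium every fishing fleet chooses the same q, so Σ_{j≠i} q_j = 2q. The condition becomes 79.6 − 8q = 0, giving q = 79.6/8 = 9.95.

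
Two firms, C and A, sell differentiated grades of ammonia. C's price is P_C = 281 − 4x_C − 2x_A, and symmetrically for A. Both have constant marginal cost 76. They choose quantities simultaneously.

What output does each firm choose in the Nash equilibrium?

Firm C's profit: π = x_C(281 − 4x_C − 2x_A) − 76x_C.
∂π/∂x_C = 205 − 8x_C − 2x_A = 0 ⇒ x_C = 25.625 − 0.25x_A.
Setting x_C = x_A in the reaction function: x_C = 25.625 − 0.25x_C, so x_C = 25.625 / 1.25 = 20.5.

20.5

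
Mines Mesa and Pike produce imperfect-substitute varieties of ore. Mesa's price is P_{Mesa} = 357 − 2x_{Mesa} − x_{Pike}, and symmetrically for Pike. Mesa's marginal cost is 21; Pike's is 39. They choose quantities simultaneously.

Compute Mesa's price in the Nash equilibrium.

157.8

Mine Mesa's profit: π = x_{Mesa}(357 − 2x_{Mesa} − x_{Pike}) − 21x_{Mesa}.
∂π/∂x_{Mesa} = 336 − 4x_{Mesa} − x_{Pike} = 0 ⇒ x_{Mesa} = 84 − 0.25x_{Pike}.
Similarly x_{Pike} = 79.5 − 0.25x_{Mesa}.
Plugging x_{Pike} into Mesa's best response: x_{Mesa} = 84 − 0.25(79.5 − 0.25x_{Mesa}) ⇒ 0.9375x_{Mesa} = 64.125, so x_{Mesa} = 68.4.
Then x_{Pike} = 79.5 − 0.25·68.4 = 62.4.
P_{Mesa} = 357 − 2·68.4 − 62.4 = 157.8.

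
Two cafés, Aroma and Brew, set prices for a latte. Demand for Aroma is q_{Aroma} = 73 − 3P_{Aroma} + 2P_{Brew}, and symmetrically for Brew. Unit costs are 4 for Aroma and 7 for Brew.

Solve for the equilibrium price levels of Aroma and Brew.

Aroma's profit: π = (P_{Aroma} − 4)(73 − 3P_{Aroma} + 2P_{Brew}).
∂π/∂P_{Aroma} = 85 − 6P_{Aroma} + 2P_{Brew} = 0 ⇒ P_{Aroma} = 85/6 + (1/3)P_{Brew}.
Similarly P_{Brew} = 47/3 + (1/3)P_{Aroma}.
Solving the two reaction functions simultaneously: (1 − (1/3)(1/3))P_{Aroma} = 85/6 + (1/3)·(47/3), so (8/9)P_{Aroma} = 349/18 and P_{Aroma} = 21.8125.
Then P_{Brew} = 47/3 + (1/3)·21.8125 = 22.9375.

21.8125, 22.9375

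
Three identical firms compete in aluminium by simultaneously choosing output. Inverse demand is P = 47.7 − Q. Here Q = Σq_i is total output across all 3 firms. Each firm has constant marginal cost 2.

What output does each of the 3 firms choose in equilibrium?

A representative firm's profit is π_i = q_i(47.7 − Q) − 2q_i, with Q = q_i + Σ_{j≠i} q_j.
First-order condition: 45.7 − 2q_i − Σ_{j≠i} q_j = 0.
With identical firms, set every q_j = q: then 45.7 − 2q − 2q = 0, i.e. q = 45.7/4 = 11.425.

11.425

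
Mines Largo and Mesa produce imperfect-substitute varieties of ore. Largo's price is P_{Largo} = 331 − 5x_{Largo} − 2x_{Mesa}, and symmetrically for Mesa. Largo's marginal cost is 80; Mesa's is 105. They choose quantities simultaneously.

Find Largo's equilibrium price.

187.1875

Mine Largo's profit: π = x_{Largo}(331 − 5x_{Largo} − 2x_{Mesa}) − 80x_{Largo}.
∂π/∂x_{Largo} = 251 − 10x_{Largo} − 2x_{Mesa} = 0 ⇒ x_{Largo} = 25.1 − 0.2x_{Mesa}.
Similarly x_{Mesa} = 22.6 − 0.2x_{Largo}.
Plugging x_{Mesa} into Largo's best response: x_{Largo} = 25.1 − 0.2(22.6 − 0.2x_{Largo}) ⇒ 0.96x_{Largo} = 20.58, so x_{Largo} = 21.4375.
Then x_{Mesa} = 22.6 − 0.2·21.4375 = 18.3125.
P_{Largo} = 331 − 5·21.4375 − 2·18.3125 = 187.1875.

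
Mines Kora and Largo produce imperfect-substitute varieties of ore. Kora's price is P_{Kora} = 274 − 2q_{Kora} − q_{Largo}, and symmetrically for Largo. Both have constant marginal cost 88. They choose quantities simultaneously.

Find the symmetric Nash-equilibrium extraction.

Mine Kora's profit: π = q_{Kora}(274 − 2q_{Kora} − q_{Largo}) − 88q_{Kora}.
∂π/∂q_{Kora} = 186 − 4q_{Kora} − q_{Largo} = 0 ⇒ q_{Kora} = 46.5 − 0.25q_{Largo}.
The game is symmetric, so in equilibrium q_{Largo} = q_{Kora}: the reaction function gives 1.25q_{Kora} = 46.5, hence q_{Kora} = 37.2.

37.2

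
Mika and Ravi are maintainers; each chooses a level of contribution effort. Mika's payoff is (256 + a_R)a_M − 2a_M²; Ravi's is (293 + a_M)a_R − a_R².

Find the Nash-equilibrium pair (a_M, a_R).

Expanding Mika's payoff: 256a_M + a_Ra_M − 2a_M².
∂π/∂a_M = 256 + a_R − 4a_M = 0, so a_M = 64 + 0.25a_R.
Likewise for Ravi: a_R = 146.5 + 0.5a_M.
Plugging a_R into Mika's best response: a_M = 64 + 0.25(146.5 + 0.5a_M) ⇒ 0.875a_M = 100.625, so a_M = 115.
Then a_R = 146.5 + 0.5·115 = 204.

115, 204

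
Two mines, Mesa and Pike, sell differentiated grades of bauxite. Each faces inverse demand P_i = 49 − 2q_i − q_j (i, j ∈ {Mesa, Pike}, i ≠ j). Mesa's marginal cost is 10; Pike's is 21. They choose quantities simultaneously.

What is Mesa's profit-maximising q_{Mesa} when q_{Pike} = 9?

7.5

Mine Mesa's profit: π = q_{Mesa}(49 − 2q_{Mesa} − q_{Pike}) − 10q_{Mesa}.
∂π/∂q_{Mesa} = 39 − 4q_{Mesa} − q_{Pike} = 0 ⇒ q_{Mesa} = 9.75 − 0.25q_{Pike}.
At q_{Pike} = 9: q_{Mesa} = 9.75 − 0.25·9 = 7.5.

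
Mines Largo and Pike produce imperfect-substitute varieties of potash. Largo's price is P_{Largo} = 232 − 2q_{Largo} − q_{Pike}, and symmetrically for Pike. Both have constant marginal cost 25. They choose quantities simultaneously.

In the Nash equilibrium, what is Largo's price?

Mine Largo's profit: π = q_{Largo}(232 − 2q_{Largo} − q_{Pike}) − 25q_{Largo}.
∂π/∂q_{Largo} = 207 − 4q_{Largo} − q_{Pike} = 0 ⇒ q_{Largo} = 51.75 − 0.25q_{Pike}.
Setting q_{Largo} = q_{Pike} in the reaction function: q_{Largo} = 51.75 − 0.25q_{Largo}, so q_{Largo} = 51.75 / 1.25 = 41.4.
P_{Largo} = 232 − 2·41.4 − 41.4 = 107.8.

107.8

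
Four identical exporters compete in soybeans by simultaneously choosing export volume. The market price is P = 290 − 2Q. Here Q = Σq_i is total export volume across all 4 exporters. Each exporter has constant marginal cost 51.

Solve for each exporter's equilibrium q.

A representative exporter's profit is π_i = q_i(290 − 2Q) − 51q_i, with Q = q_i + Σ_{j≠i} q_j.
First-order condition: 239 − 4q_i − 2Σ_{j≠i} q_j = 0.
In a symmetric equilibrium every exporter chooses the same q, so Σ_{j≠i} q_j = 3q. The condition becomes 239 − 10q = 0, giving q = 239/10 = 23.9.

23.9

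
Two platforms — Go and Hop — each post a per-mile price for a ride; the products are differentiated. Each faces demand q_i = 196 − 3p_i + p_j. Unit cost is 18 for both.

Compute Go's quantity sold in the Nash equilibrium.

96

Go's profit: π = (p_{Go} − 18)(196 − 3p_{Go} + p_{Hop}).
∂π/∂p_{Go} = 250 − 6p_{Go} + p_{Hop} = 0 ⇒ p_{Go} = 125/3 + (1/6)p_{Hop}.
Setting p_{Go} = p_{Hop} in the reaction function: p_{Go} = 125/3 + (1/6)p_{Go}, so p_{Go} = (125/3) / (5/6) = 50.
q_{Go} = 196 − 3·50 + 50 = 96.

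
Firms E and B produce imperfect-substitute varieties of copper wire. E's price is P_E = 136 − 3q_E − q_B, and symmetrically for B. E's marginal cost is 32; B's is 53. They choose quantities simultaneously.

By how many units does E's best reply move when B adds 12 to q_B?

Firm E's profit: π = q_E(136 − 3q_E − q_B) − 32q_E.
∂π/∂q_E = 104 − 6q_E − q_B = 0 ⇒ q_E = 52/3 − (1/6)q_B.
The reaction-function slope is −1/6, so a 12-unit rise in q_B moves q_E by −1/6 × 12 = −2. E's best response falls — the actions are strategic substitutes.

-2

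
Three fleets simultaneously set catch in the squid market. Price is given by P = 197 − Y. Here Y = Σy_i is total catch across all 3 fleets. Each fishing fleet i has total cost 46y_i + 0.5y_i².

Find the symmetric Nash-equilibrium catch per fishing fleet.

A representative fishing fleet's profit is π_i = y_i(197 − Y) − 46y_i − 0.5y_i², with Y = y_i + Σ_{j≠i} y_j.
First-order condition: 151 − 3y_i − Σ_{j≠i} y_j = 0.
Imposing symmetry (y_j = y for all j) turns Σ_{j≠i} y_j into 2y, so 151 = 5y and y = 30.2.

30.2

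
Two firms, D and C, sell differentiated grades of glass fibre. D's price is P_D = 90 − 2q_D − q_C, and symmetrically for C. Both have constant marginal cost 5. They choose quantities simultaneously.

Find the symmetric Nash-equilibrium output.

Firm D's profit: π = q_D(90 − 2q_D − q_C) − 5q_D.
∂π/∂q_D = 85 − 4q_D − q_C = 0 ⇒ q_D = 21.25 − 0.25q_C.
By symmetry q_C = q_D; substituting into the reaction function, 1.25q_D = 21.25 and q_D = 17.

17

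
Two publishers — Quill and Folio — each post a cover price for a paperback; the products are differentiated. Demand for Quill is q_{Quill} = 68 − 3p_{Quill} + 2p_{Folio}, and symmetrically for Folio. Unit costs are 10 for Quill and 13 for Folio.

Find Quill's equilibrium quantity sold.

Quill's profit: π = (p_{Quill} − 10)(68 − 3p_{Quill} + 2p_{Folio}).
∂π/∂p_{Quill} = 98 − 6p_{Quill} + 2p_{Folio} = 0 ⇒ p_{Quill} = 49/3 + (1/3)p_{Folio}.
Similarly p_{Folio} = 107/6 + (1/3)p_{Quill}.
Substituting the second reaction function into the first: p_{Quill} = 49/3 + (1/3)(107/6 + (1/3)p_{Quill}), which gives (8/9)p_{Quill} = 401/18 ⇒ p_{Quill} = 25.0625.
Then p_{Folio} = 107/6 + (1/3)·25.0625 = 26.1875.
q_{Quill} = 68 − 3·25.0625 + 2·26.1875 = 45.1875.

45.1875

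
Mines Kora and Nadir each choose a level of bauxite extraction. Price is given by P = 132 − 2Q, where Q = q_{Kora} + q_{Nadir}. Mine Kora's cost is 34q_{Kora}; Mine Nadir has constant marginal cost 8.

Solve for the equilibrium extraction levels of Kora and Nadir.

12, 25

Mine Kora's profit: π = q_{Kora}(132 − 2(q_{Kora} + q_{Nadir})) − 34q_{Kora}.
∂π/∂q_{Kora} = 98 − 4q_{Kora} − 2q_{Nadir} = 0, so q_{Kora} = 24.5 − 0.5q_{Nadir}.
By the same steps for Nadir: q_{Nadir} = 31 − 0.5q_{Kora}.
Plugging q_{Nadir} into Kora's best response: q_{Kora} = 24.5 − 0.5(31 − 0.5q_{Kora}) ⇒ 0.75q_{Kora} = 9, so q_{Kora} = 12.
Then q_{Nadir} = 31 − 0.5·12 = 25.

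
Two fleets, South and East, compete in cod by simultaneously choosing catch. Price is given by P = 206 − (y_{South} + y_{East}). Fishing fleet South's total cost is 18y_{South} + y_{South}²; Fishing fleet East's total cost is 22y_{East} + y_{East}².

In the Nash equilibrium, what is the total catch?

74.4

Fishing fleet South's profit: π = y_{South}(206 − (y_{South} + y_{East})) − 18y_{South} − y_{South}².
∂π/∂y_{South} = 188 − 4y_{South} − y_{East} = 0, so y_{South} = 47 − 0.25y_{East}.
By the same steps for East: y_{East} = 46 − 0.25y_{South}.
Substituting the second reaction function into the first: y_{South} = 47 − 0.25(46 − 0.25y_{South}), which gives 0.9375y_{South} = 35.5 ⇒ y_{South} = 568/15.
Then y_{East} = 46 − 0.25·(568/15) = 548/15.
Total catch: 568/15 + 548/15 = 74.4.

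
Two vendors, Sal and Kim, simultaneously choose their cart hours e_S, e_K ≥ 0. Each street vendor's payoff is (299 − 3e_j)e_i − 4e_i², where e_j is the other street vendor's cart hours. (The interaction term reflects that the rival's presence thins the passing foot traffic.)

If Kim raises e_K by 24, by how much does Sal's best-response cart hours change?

-9

Sal's payoff is (299 − 3e_K)e_S − 4e_S².
∂π/∂e_S = 299 − 3e_K − 8e_S = 0, so e_S = 37.375 − 0.375e_K.
The reaction-function slope is −0.375, so a 24-unit rise in e_K moves e_S by −0.375 × 24 = −9. Sal's best response falls — the actions are strategic substitutes.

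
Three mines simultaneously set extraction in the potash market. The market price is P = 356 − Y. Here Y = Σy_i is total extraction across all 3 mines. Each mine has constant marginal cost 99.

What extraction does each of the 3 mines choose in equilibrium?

A representative mine's profit is π_i = y_i(356 − Y) − 99y_i, with Y = y_i + Σ_{j≠i} y_j.
First-order condition: 257 − 2y_i − Σ_{j≠i} y_j = 0.
In a symmetric equilibrium every mine chooses the same y, so Σ_{j≠i} y_j = 2y. The condition becomes 257 − 4y = 0, giving y = 257/4 = 64.25.

64.25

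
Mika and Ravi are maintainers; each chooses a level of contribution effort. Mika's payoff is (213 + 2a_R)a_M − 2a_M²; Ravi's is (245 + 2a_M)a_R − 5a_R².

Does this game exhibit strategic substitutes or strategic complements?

Expanding Mika's payoff: 213a_M + 2a_Ra_M − 2a_M².
∂π/∂a_M = 213 + 2a_R − 4a_M = 0, so a_M = 53.25 + 0.5a_R.
The best-response slope da_M/da_R = 0.5 > 0: the reaction function is upward-sloping, so the choices are strategic complements.

strategic complements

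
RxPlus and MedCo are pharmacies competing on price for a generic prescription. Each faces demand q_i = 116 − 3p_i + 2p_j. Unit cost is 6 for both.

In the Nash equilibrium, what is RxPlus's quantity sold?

82.5

RxPlus's profit: π = (p_{RxPlus} − 6)(116 − 3p_{RxPlus} + 2p_{MedCo}).
∂π/∂p_{RxPlus} = 134 − 6p_{RxPlus} + 2p_{MedCo} = 0 ⇒ p_{RxPlus} = 67/3 + (1/3)p_{MedCo}.
Setting p_{RxPlus} = p_{MedCo} in the reaction function: p_{RxPlus} = 67/3 + (1/3)p_{RxPlus}, so p_{RxPlus} = (67/3) / (2/3) = 33.5.
q_{RxPlus} = 116 − 3·33.5 + 2·33.5 = 82.5.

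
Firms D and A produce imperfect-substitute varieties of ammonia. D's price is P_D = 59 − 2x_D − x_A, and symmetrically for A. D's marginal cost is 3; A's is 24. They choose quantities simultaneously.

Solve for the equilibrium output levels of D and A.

Firm D's profit: π = x_D(59 − 2x_D − x_A) − 3x_D.
∂π/∂x_D = 56 − 4x_D − x_A = 0 ⇒ x_D = 14 − 0.25x_A.
Similarly x_A = 8.75 − 0.25x_D.
Substituting the second reaction function into the first: x_D = 14 − 0.25(8.75 − 0.25x_D), which gives 0.9375x_D = 11.8125 ⇒ x_D = 12.6.
Then x_A = 8.75 − 0.25·12.6 = 5.6.

12.6, 5.6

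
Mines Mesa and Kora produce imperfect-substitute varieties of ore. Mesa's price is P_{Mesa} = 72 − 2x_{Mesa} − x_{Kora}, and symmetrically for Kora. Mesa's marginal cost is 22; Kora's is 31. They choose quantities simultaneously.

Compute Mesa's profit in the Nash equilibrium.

Mine Mesa's profit: π = x_{Mesa}(72 − 2x_{Mesa} − x_{Kora}) − 22x_{Mesa}.
∂π/∂x_{Mesa} = 50 − 4x_{Mesa} − x_{Kora} = 0 ⇒ x_{Mesa} = 12.5 − 0.25x_{Kora}.
Similarly x_{Kora} = 10.25 − 0.25x_{Mesa}.
Plugging x_{Kora} into Mesa's best response: x_{Mesa} = 12.5 − 0.25(10.25 − 0.25x_{Mesa}) ⇒ 0.9375x_{Mesa} = 9.9375, so x_{Mesa} = 10.6.
Then x_{Kora} = 10.25 − 0.25·10.6 = 7.6.
P_{Mesa} = 72 − 2·10.6 − 7.6 = 43.2.
Profit = (43.2 − 22)·10.6 = 224.72.

224.72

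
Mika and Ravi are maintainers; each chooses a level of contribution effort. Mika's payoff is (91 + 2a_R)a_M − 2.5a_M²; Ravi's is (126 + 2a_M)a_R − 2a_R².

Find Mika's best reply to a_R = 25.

Expanding Mika's payoff: 91a_M + 2a_Ra_M − 2.5a_M².
∂π/∂a_M = 91 + 2a_R − 5a_M = 0, so a_M = 18.2 + 0.4a_R.
At a_R = 25: a_M = 18.2 + 0.4·25 = 28.2.

28.2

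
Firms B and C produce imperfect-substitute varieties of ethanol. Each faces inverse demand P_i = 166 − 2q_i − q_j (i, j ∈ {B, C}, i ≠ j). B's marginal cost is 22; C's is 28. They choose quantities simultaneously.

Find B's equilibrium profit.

1705.28

Firm B's profit: π = q_B(166 − 2q_B − q_C) − 22q_B.
∂π/∂q_B = 144 − 4q_B − q_C = 0 ⇒ q_B = 36 − 0.25q_C.
Similarly q_C = 34.5 − 0.25q_B.
Solving the two reaction functions simultaneously: (1 − (−0.25)(−0.25))q_B = 36 − 0.25·34.5, so 0.9375q_B = 27.375 and q_B = 29.2.
Then q_C = 34.5 − 0.25·29.2 = 27.2.
P_B = 166 − 2·29.2 − 27.2 = 80.4.
Profit = (80.4 − 22)·29.2 = 1705.28.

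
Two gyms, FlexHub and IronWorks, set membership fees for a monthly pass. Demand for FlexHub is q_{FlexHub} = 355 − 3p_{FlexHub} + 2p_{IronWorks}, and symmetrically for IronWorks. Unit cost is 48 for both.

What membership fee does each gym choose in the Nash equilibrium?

124.75

FlexHub's profit: π = (p_{FlexHub} − 48)(355 − 3p_{FlexHub} + 2p_{IronWorks}).
∂π/∂p_{FlexHub} = 499 − 6p_{FlexHub} + 2p_{IronWorks} = 0 ⇒ p_{FlexHub} = 499/6 + (1/3)p_{IronWorks}.
Setting p_{FlexHub} = p_{IronWorks} in the reaction function: p_{FlexHub} = 499/6 + (1/3)p_{FlexHub}, so p_{FlexHub} = (499/6) / (2/3) = 124.75.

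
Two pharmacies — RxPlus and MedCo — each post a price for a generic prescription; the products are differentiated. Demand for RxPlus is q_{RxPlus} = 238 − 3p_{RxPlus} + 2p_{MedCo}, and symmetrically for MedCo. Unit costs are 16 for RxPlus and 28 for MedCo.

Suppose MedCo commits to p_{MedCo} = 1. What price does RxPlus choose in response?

RxPlus's profit: π = (p_{RxPlus} − 16)(238 − 3p_{RxPlus} + 2p_{MedCo}).
∂π/∂p_{RxPlus} = 286 − 6p_{RxPlus} + 2p_{MedCo} = 0 ⇒ p_{RxPlus} = 143/3 + (1/3)p_{MedCo}.
At p_{MedCo} = 1: p_{RxPlus} = 143/3 + (1/3)·1 = 48.

48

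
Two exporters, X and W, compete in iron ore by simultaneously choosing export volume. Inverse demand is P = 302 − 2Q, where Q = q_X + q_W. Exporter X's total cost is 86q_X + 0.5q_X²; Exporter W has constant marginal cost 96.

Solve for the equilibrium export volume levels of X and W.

Exporter X's profit: π = q_X(302 − 2(q_X + q_W)) − 86q_X − 0.5q_X².
∂π/∂q_X = 216 − 5q_X − 2q_W = 0, so q_X = 43.2 − 0.4q_W.
For W: ∂π/∂q_W = 206 − 4q_W − 2q_X = 0 ⇒ q_W = 51.5 − 0.5q_X.
Solving the two reaction functions simultaneously: (1 − (−0.4)(−0.5))q_X = 43.2 − 0.4·51.5, so 0.8q_X = 22.6 and q_X = 28.25.
Then q_W = 51.5 − 0.5·28.25 = 37.375.

28.25, 37.375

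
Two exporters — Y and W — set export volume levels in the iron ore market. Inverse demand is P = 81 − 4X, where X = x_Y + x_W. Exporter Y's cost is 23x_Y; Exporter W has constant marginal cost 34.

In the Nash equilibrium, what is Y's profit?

132.25

Exporter Y's profit: π = x_Y(81 − 4(x_Y + x_W)) − 23x_Y.
∂π/∂x_Y = 58 − 8x_Y − 4x_W = 0, so x_Y = 7.25 − 0.5x_W.
By the same steps for W: x_W = 5.875 − 0.5x_Y.
Substituting the second reaction function into the first: x_Y = 7.25 − 0.5(5.875 − 0.5x_Y), which gives 0.75x_Y = 4.3125 ⇒ x_Y = 5.75.
Then x_W = 5.875 − 0.5·5.75 = 3.
Price P = 81 − 4·8.75 = 46.
Y's profit: (46 − 23)·5.75 = 132.25.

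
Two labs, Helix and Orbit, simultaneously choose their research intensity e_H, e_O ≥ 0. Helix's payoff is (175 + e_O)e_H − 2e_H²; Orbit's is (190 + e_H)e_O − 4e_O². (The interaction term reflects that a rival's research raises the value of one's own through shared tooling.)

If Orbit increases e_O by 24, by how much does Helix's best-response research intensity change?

Expanding Helix's payoff: 175e_H + e_Oe_H − 2e_H².
∂π/∂e_H = 175 + e_O − 4e_H = 0, so e_H = 43.75 + 0.25e_O.
The reaction-function slope is 0.25, so a 24-unit rise in e_O moves e_H by 0.25 × 24 = 6. Helix's best response rises — the actions are strategic complements.

6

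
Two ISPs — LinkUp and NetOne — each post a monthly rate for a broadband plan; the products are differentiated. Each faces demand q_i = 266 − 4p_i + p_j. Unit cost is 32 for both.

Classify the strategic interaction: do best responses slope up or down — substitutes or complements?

LinkUp's profit: π = (p_{LinkUp} − 32)(266 − 4p_{LinkUp} + p_{NetOne}).
∂π/∂p_{LinkUp} = 394 − 8p_{LinkUp} + p_{NetOne} = 0 ⇒ p_{LinkUp} = 49.25 + 0.125p_{NetOne}.
The best-response slope dp_{LinkUp}/dp_{NetOne} = 0.125 > 0: the reaction function is upward-sloping, so the choices are strategic complements.

strategic complements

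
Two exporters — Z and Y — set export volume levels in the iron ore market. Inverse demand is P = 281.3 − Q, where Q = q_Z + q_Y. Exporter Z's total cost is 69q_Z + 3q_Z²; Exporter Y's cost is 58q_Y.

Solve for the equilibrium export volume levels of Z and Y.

Exporter Z's profit: π = q_Z(281.3 − (q_Z + q_Y)) − 69q_Z − 3q_Z².
∂π/∂q_Z = 212.3 − 8q_Z − q_Y = 0, so q_Z = 26.5375 − 0.125q_Y.
For Y: ∂π/∂q_Y = 223.3 − 2q_Y − q_Z = 0 ⇒ q_Y = 111.65 − 0.5q_Z.
Substituting the second reaction function into the first: q_Z = 26.5375 − 0.125(111.65 − 0.5q_Z), which gives 0.9375q_Z = 2013/160 ⇒ q_Z = 13.42.
Then q_Y = 111.65 − 0.5·13.42 = 104.94.

13.42, 104.94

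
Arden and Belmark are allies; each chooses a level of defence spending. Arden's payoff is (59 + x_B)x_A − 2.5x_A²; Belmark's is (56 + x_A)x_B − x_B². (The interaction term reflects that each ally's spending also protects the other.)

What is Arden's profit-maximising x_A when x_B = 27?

Expanding Arden's payoff: 59x_A + x_Bx_A − 2.5x_A².
∂π/∂x_A = 59 + x_B − 5x_A = 0, so x_A = 11.8 + 0.2x_B.
At x_B = 27: x_A = 11.8 + 0.2·27 = 17.2.

17.2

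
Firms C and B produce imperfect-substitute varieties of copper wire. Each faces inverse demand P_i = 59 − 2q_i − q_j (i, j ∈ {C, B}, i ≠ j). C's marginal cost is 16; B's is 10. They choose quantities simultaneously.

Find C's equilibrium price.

Firm C's profit: π = q_C(59 − 2q_C − q_B) − 16q_C.
∂π/∂q_C = 43 − 4q_C − q_B = 0 ⇒ q_C = 10.75 − 0.25q_B.
Similarly q_B = 12.25 − 0.25q_C.
Substituting the second reaction function into the first: q_C = 10.75 − 0.25(12.25 − 0.25q_C), which gives 0.9375q_C = 7.6875 ⇒ q_C = 8.2.
Then q_B = 12.25 − 0.25·8.2 = 10.2.
P_C = 59 − 2·8.2 − 10.2 = 32.4.

32.4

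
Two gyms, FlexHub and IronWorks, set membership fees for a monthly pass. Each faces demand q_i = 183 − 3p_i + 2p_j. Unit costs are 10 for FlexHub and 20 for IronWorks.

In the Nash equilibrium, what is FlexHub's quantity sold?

135.375

FlexHub's profit: π = (p_{FlexHub} − 10)(183 − 3p_{FlexHub} + 2p_{IronWorks}).
∂π/∂p_{FlexHub} = 213 − 6p_{FlexHub} + 2p_{IronWorks} = 0 ⇒ p_{FlexHub} = 35.5 + (1/3)p_{IronWorks}.
Similarly p_{IronWorks} = 40.5 + (1/3)p_{FlexHub}.
Plugging p_{IronWorks} into FlexHub's best response: p_{FlexHub} = 35.5 + (1/3)(40.5 + (1/3)p_{FlexHub}) ⇒ (8/9)p_{FlexHub} = 49, so p_{FlexHub} = 55.125.
Then p_{IronWorks} = 40.5 + (1/3)·55.125 = 58.875.
q_{FlexHub} = 183 − 3·55.125 + 2·58.875 = 135.375.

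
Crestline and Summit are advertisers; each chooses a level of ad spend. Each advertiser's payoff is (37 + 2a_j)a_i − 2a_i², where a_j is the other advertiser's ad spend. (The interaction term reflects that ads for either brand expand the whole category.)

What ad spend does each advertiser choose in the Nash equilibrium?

Crestline's payoff is (37 + 2a_S)a_C − 2a_C².
∂π/∂a_C = 37 + 2a_S − 4a_C = 0, so a_C = 9.25 + 0.5a_S.
The game is symmetric, so in equilibrium a_S = a_C: the reaction function gives 0.5a_C = 9.25, hence a_C = 18.5.

18.5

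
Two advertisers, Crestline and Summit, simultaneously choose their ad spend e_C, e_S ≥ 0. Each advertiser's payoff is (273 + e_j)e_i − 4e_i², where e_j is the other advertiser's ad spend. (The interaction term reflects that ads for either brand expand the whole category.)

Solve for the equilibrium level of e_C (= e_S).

Crestline's payoff is (273 + e_S)e_C − 4e_C².
∂π/∂e_C = 273 + e_S − 8e_C = 0, so e_C = 34.125 + 0.125e_S.
By symmetry e_S = e_C; substituting into the reaction function, 0.875e_C = 34.125 and e_C = 39.

39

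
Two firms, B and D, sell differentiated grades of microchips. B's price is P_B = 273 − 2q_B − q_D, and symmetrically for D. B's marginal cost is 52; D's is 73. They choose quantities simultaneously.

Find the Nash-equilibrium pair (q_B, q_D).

45.6, 38.6

Firm B's profit: π = q_B(273 − 2q_B − q_D) − 52q_B.
∂π/∂q_B = 221 − 4q_B − q_D = 0 ⇒ q_B = 55.25 − 0.25q_D.
Similarly q_D = 50 − 0.25q_B.
Substituting the second reaction function into the first: q_B = 55.25 − 0.25(50 − 0.25q_B), which gives 0.9375q_B = 42.75 ⇒ q_B = 45.6.
Then q_D = 50 − 0.25·45.6 = 38.6.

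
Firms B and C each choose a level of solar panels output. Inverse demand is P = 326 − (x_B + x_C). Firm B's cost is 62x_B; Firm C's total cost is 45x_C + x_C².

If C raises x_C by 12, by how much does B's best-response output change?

Firm B's profit: π = x_B(326 − (x_B + x_C)) − 62x_B.
∂π/∂x_B = 264 − 2x_B − x_C = 0, so x_B = 132 − 0.5x_C.
The reaction-function slope is −0.5, so a 12-unit rise in x_C moves x_B by −0.5 × 12 = −6. B's best response falls — the actions are strategic substitutes.

-6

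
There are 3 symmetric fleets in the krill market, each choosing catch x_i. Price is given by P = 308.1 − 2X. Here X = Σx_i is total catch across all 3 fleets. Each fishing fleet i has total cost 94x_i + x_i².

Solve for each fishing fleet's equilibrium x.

21.41

A representative fishing fleet's profit is π_i = x_i(308.1 − 2X) − 94x_i − x_i², with X = x_i + Σ_{j≠i} x_j.
First-order condition: 214.1 − 6x_i − 2Σ_{j≠i} x_j = 0.
With identical fishing fleets, set every x_j = x: then 214.1 − 6x − 4x = 0, i.e. x = 214.1/10 = 21.41.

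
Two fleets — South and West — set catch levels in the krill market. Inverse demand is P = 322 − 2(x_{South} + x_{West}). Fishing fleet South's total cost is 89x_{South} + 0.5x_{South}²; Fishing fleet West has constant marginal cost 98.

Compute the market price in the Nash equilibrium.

Fishing fleet South's profit: π = x_{South}(322 − 2(x_{South} + x_{West})) − 89x_{South} − 0.5x_{South}².
∂π/∂x_{South} = 233 − 5x_{South} − 2x_{West} = 0, so x_{South} = 46.6 − 0.4x_{West}.
For West: ∂π/∂x_{West} = 224 − 4x_{West} − 2x_{South} = 0 ⇒ x_{West} = 56 − 0.5x_{South}.
Plugging x_{West} into South's best response: x_{South} = 46.6 − 0.4(56 − 0.5x_{South}) ⇒ 0.8x_{South} = 24.2, so x_{South} = 30.25.
Then x_{West} = 56 − 0.5·30.25 = 40.875.
Equilibrium price: P = 322 − 2·71.125 = 179.75.

179.75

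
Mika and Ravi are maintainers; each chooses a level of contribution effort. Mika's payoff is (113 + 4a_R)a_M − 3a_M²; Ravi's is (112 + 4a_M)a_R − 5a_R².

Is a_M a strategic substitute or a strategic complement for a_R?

strategic complements

Expanding Mika's payoff: 113a_M + 4a_Ra_M − 3a_M².
∂π/∂a_M = 113 + 4a_R − 6a_M = 0, so a_M = 113/6 + (2/3)a_R.
The best-response slope da_M/da_R = 2/3 > 0: the reaction function is upward-sloping, so the choices are strategic complements.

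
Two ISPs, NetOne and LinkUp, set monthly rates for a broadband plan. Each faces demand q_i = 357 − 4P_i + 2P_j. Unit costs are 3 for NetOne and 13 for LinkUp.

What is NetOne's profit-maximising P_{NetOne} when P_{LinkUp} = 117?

NetOne's profit: π = (P_{NetOne} − 3)(357 − 4P_{NetOne} + 2P_{LinkUp}).
∂π/∂P_{NetOne} = 369 − 8P_{NetOne} + 2P_{LinkUp} = 0 ⇒ P_{NetOne} = 46.125 + 0.25P_{LinkUp}.
At P_{LinkUp} = 117: P_{NetOne} = 46.125 + 0.25·117 = 75.375.

75.375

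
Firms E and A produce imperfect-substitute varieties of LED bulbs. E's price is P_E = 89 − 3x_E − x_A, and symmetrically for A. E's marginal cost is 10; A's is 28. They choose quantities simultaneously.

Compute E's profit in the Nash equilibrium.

Firm E's profit: π = x_E(89 − 3x_E − x_A) − 10x_E.
∂π/∂x_E = 79 − 6x_E − x_A = 0 ⇒ x_E = 79/6 − (1/6)x_A.
Similarly x_A = 61/6 − (1/6)x_E.
Solving the two reaction functions simultaneously: (1 − (−1/6)(−1/6))x_E = 79/6 − (1/6)·(61/6), so (35/36)x_E = 413/36 and x_E = 11.8.
Then x_A = 61/6 − (1/6)·11.8 = 8.2.
P_E = 89 − 3·11.8 − 8.2 = 45.4.
Profit = (45.4 − 10)·11.8 = 417.72.

417.72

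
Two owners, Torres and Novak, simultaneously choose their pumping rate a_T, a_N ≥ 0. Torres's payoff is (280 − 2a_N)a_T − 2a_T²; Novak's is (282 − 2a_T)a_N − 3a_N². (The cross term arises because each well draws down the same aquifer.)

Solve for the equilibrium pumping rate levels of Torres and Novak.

55.8, 28.4

Expanding Torres's payoff: 280a_T − 2a_Na_T − 2a_T².
∂π/∂a_T = 280 − 2a_N − 4a_T = 0, so a_T = 70 − 0.5a_N.
Likewise for Novak: a_N = 47 − (1/3)a_T.
Plugging a_N into Torres's best response: a_T = 70 − 0.5(47 − (1/3)a_T) ⇒ (5/6)a_T = 46.5, so a_T = 55.8.
Then a_N = 47 − (1/3)·55.8 = 28.4.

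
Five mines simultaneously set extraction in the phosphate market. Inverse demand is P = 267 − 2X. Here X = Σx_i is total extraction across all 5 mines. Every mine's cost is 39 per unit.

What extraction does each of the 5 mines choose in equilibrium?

A representative mine's profit is π_i = x_i(267 − 2X) − 39x_i, with X = x_i + Σ_{j≠i} x_j.
First-order condition: 228 − 4x_i − 2Σ_{j≠i} x_j = 0.
With identical mines, set every x_j = x: then 228 − 4x − 8x = 0, i.e. x = 228/12 = 19.

19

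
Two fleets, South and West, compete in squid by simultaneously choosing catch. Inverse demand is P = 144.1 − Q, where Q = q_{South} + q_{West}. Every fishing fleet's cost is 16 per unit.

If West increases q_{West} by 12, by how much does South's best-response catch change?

-6

Fishing fleet South's profit: π = q_{South}(144.1 − (q_{South} + q_{West})) − 16q_{South}.
∂π/∂q_{South} = 128.1 − 2q_{South} − q_{West} = 0, so q_{South} = 64.05 − 0.5q_{West}.
The reaction-function slope is −0.5, so a 12-unit rise in q_{West} moves q_{South} by −0.5 × 12 = −6. South's best response falls — the actions are strategic substitutes.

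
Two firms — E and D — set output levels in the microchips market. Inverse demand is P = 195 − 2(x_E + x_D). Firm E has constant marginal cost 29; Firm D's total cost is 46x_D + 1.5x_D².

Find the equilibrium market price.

Firm E's profit: π = x_E(195 − 2(x_E + x_D)) − 29x_E.
∂π/∂x_E = 166 − 4x_E − 2x_D = 0, so x_E = 41.5 − 0.5x_D.
For D: ∂π/∂x_D = 149 − 7x_D − 2x_E = 0 ⇒ x_D = 149/7 − (2/7)x_E.
Plugging x_D into E's best response: x_E = 41.5 − 0.5(149/7 − (2/7)x_E) ⇒ (6/7)x_E = 216/7, so x_E = 36.
Then x_D = 149/7 − (2/7)·36 = 11.
Equilibrium price: P = 195 − 2·47 = 101.

101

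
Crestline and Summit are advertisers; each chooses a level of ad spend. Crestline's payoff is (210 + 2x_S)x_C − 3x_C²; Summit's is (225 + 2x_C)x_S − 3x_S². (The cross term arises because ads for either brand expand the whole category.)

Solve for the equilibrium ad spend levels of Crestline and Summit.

53.4375, 55.3125

Expanding Crestline's payoff: 210x_C + 2x_Sx_C − 3x_C².
∂π/∂x_C = 210 + 2x_S − 6x_C = 0, so x_C = 35 + (1/3)x_S.
Likewise for Summit: x_S = 37.5 + (1/3)x_C.
Solving the two reaction functions simultaneously: (1 − (1/3)(1/3))x_C = 35 + (1/3)·37.5, so (8/9)x_C = 47.5 and x_C = 53.4375.
Then x_S = 37.5 + (1/3)·53.4375 = 55.3125.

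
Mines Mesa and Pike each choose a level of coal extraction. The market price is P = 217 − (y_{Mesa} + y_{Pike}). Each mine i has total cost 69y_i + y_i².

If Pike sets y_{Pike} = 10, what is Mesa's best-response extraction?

Mine Mesa's profit: π = y_{Mesa}(217 − (y_{Mesa} + y_{Pike})) − 69y_{Mesa} − y_{Mesa}².
∂π/∂y_{Mesa} = 148 − 4y_{Mesa} − y_{Pike} = 0, so y_{Mesa} = 37 − 0.25y_{Pike}.
At y_{Pike} = 10: y_{Mesa} = 37 − 0.25·10 = 34.5.

34.5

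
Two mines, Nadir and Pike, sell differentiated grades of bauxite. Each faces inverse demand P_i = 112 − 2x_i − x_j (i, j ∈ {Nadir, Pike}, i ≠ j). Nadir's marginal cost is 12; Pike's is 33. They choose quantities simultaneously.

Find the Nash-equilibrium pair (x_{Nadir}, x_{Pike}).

Mine Nadir's profit: π = x_{Nadir}(112 − 2x_{Nadir} − x_{Pike}) − 12x_{Nadir}.
∂π/∂x_{Nadir} = 100 − 4x_{Nadir} − x_{Pike} = 0 ⇒ x_{Nadir} = 25 − 0.25x_{Pike}.
Similarly x_{Pike} = 19.75 − 0.25x_{Nadir}.
Substituting the second reaction function into the first: x_{Nadir} = 25 − 0.25(19.75 − 0.25x_{Nadir}), which gives 0.9375x_{Nadir} = 20.0625 ⇒ x_{Nadir} = 21.4.
Then x_{Pike} = 19.75 − 0.25·21.4 = 14.4.

21.4, 14.4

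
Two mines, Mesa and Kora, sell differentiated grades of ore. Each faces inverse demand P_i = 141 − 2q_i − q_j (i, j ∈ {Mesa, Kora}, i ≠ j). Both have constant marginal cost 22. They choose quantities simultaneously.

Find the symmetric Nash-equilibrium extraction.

23.8

Mine Mesa's profit: π = q_{Mesa}(141 − 2q_{Mesa} − q_{Kora}) − 22q_{Mesa}.
∂π/∂q_{Mesa} = 119 − 4q_{Mesa} − q_{Kora} = 0 ⇒ q_{Mesa} = 29.75 − 0.25q_{Kora}.
By symmetry q_{Kora} = q_{Mesa}; substituting into the reaction function, 1.25q_{Mesa} = 29.75 and q_{Mesa} = 23.8.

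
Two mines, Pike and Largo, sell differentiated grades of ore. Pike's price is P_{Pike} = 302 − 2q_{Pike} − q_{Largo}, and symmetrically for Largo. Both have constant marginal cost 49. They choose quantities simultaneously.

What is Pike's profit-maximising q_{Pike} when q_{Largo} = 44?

Mine Pike's profit: π = q_{Pike}(302 − 2q_{Pike} − q_{Largo}) − 49q_{Pike}.
∂π/∂q_{Pike} = 253 − 4q_{Pike} − q_{Largo} = 0 ⇒ q_{Pike} = 63.25 − 0.25q_{Largo}.
At q_{Largo} = 44: q_{Pike} = 63.25 − 0.25·44 = 52.25.

52.25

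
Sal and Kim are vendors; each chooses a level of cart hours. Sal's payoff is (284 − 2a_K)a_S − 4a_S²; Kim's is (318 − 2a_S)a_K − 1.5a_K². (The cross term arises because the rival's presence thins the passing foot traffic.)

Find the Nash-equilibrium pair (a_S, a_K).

10.8, 98.8

Expanding Sal's payoff: 284a_S − 2a_Ka_S − 4a_S².
∂π/∂a_S = 284 − 2a_K − 8a_S = 0, so a_S = 35.5 − 0.25a_K.
Likewise for Kim: a_K = 106 − (2/3)a_S.
Plugging a_K into Sal's best response: a_S = 35.5 − 0.25(106 − (2/3)a_S) ⇒ (5/6)a_S = 9, so a_S = 10.8.
Then a_K = 106 − (2/3)·10.8 = 98.8.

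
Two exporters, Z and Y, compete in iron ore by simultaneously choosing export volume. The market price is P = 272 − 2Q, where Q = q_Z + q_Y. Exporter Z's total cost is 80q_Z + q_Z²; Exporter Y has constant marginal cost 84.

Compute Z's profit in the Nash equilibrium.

Exporter Z's profit: π = q_Z(272 − 2(q_Z + q_Y)) − 80q_Z − q_Z².
∂π/∂q_Z = 192 − 6q_Z − 2q_Y = 0, so q_Z = 32 − (1/3)q_Y.
For Y: ∂π/∂q_Y = 188 − 4q_Y − 2q_Z = 0 ⇒ q_Y = 47 − 0.5q_Z.
Plugging q_Y into Z's best response: q_Z = 32 − (1/3)(47 − 0.5q_Z) ⇒ (5/6)q_Z = 49/3, so q_Z = 19.6.
Then q_Y = 47 − 0.5·19.6 = 37.2.
Price P = 272 − 2·56.8 = 158.4.
Z's profit: (158.4 − 80)·19.6 − (19.6)² = 1152.48.

1152.48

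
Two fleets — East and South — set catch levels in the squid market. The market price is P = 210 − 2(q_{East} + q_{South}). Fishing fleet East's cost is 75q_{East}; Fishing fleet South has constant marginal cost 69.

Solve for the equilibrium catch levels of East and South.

Fishing fleet East's profit: π = q_{East}(210 − 2(q_{East} + q_{South})) − 75q_{East}.
∂π/∂q_{East} = 135 − 4q_{East} − 2q_{South} = 0, so q_{East} = 33.75 − 0.5q_{South}.
By the same steps for South: q_{South} = 35.25 − 0.5q_{East}.
Solving the two reaction functions simultaneously: (1 − (−0.5)(−0.5))q_{East} = 33.75 − 0.5·35.25, so 0.75q_{East} = 16.125 and q_{East} = 21.5.
Then q_{South} = 35.25 − 0.5·21.5 = 24.5.

21.5, 24.5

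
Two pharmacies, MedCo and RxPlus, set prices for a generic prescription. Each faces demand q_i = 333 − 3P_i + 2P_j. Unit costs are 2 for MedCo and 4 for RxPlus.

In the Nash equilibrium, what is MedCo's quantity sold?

MedCo's profit: π = (P_{MedCo} − 2)(333 − 3P_{MedCo} + 2P_{RxPlus}).
∂π/∂P_{MedCo} = 339 − 6P_{MedCo} + 2P_{RxPlus} = 0 ⇒ P_{MedCo} = 56.5 + (1/3)P_{RxPlus}.
Similarly P_{RxPlus} = 57.5 + (1/3)P_{MedCo}.
Plugging P_{RxPlus} into MedCo's best response: P_{MedCo} = 56.5 + (1/3)(57.5 + (1/3)P_{MedCo}) ⇒ (8/9)P_{MedCo} = 227/3, so P_{MedCo} = 85.125.
Then P_{RxPlus} = 57.5 + (1/3)·85.125 = 85.875.
q_{MedCo} = 333 − 3·85.125 + 2·85.875 = 249.375.

249.375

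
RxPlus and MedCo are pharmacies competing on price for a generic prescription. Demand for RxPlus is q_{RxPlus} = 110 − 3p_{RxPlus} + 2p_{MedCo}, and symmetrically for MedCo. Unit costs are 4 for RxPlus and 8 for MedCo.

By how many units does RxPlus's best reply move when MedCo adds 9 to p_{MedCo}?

RxPlus's profit: π = (p_{RxPlus} − 4)(110 − 3p_{RxPlus} + 2p_{MedCo}).
∂π/∂p_{RxPlus} = 122 − 6p_{RxPlus} + 2p_{MedCo} = 0 ⇒ p_{RxPlus} = 61/3 + (1/3)p_{MedCo}.
The reaction-function slope is 1/3, so a 9-unit rise in p_{MedCo} moves p_{RxPlus} by 1/3 × 9 = 3. RxPlus's best response rises — the actions are strategic complements.

3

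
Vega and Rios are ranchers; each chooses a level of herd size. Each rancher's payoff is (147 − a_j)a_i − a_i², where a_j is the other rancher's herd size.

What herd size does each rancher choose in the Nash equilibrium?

49

Vega's payoff is (147 − a_R)a_V − a_V².
∂π/∂a_V = 147 − a_R − 2a_V = 0, so a_V = 73.5 − 0.5a_R.
Setting a_V = a_R in the reaction function: a_V = 73.5 − 0.5a_V, so a_V = 73.5 / 1.5 = 49.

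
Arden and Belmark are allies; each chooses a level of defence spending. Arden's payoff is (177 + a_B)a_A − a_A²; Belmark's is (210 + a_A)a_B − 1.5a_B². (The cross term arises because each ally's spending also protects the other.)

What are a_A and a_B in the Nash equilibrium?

148.2, 119.4

Expanding Arden's payoff: 177a_A + a_Ba_A − a_A².
∂π/∂a_A = 177 + a_B − 2a_A = 0, so a_A = 88.5 + 0.5a_B.
Likewise for Belmark: a_B = 70 + (1/3)a_A.
Substituting the second reaction function into the first: a_A = 88.5 + 0.5(70 + (1/3)a_A), which gives (5/6)a_A = 123.5 ⇒ a_A = 148.2.
Then a_B = 70 + (1/3)·148.2 = 119.4.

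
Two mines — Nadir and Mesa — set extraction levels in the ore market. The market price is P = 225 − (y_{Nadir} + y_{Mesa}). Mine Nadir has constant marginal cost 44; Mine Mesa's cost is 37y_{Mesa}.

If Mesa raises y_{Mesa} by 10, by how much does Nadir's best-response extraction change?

-5

Mine Nadir's profit: π = y_{Nadir}(225 − (y_{Nadir} + y_{Mesa})) − 44y_{Nadir}.
∂π/∂y_{Nadir} = 181 − 2y_{Nadir} − y_{Mesa} = 0, so y_{Nadir} = 90.5 − 0.5y_{Mesa}.
The reaction-function slope is −0.5, so a 10-unit rise in y_{Mesa} moves y_{Nadir} by −0.5 × 10 = −5. Nadir's best response falls — the actions are strategic substitutes.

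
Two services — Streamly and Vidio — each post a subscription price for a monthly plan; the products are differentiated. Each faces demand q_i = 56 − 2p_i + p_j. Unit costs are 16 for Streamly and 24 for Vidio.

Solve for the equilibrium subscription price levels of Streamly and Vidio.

Streamly's profit: π = (p_{Streamly} − 16)(56 − 2p_{Streamly} + p_{Vidio}).
∂π/∂p_{Streamly} = 88 − 4p_{Streamly} + p_{Vidio} = 0 ⇒ p_{Streamly} = 22 + 0.25p_{Vidio}.
Similarly p_{Vidio} = 26 + 0.25p_{Streamly}.
Plugging p_{Vidio} into Streamly's best response: p_{Streamly} = 22 + 0.25(26 + 0.25p_{Streamly}) ⇒ 0.9375p_{Streamly} = 28.5, so p_{Streamly} = 30.4.
Then p_{Vidio} = 26 + 0.25·30.4 = 33.6.

30.4, 33.6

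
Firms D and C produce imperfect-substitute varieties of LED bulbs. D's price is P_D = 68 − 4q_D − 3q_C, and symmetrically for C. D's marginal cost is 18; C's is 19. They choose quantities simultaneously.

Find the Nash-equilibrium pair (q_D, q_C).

Firm D's profit: π = q_D(68 − 4q_D − 3q_C) − 18q_D.
∂π/∂q_D = 50 − 8q_D − 3q_C = 0 ⇒ q_D = 6.25 − 0.375q_C.
Similarly q_C = 6.125 − 0.375q_D.
Substituting the second reaction function into the first: q_D = 6.25 − 0.375(6.125 − 0.375q_D), which gives (55/64)q_D = 253/64 ⇒ q_D = 4.6.
Then q_C = 6.125 − 0.375·4.6 = 4.4.

4.6, 4.4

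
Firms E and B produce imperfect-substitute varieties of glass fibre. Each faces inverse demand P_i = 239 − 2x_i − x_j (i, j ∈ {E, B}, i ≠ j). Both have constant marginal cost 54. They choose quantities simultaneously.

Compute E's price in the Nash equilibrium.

Firm E's profit: π = x_E(239 − 2x_E − x_B) − 54x_E.
∂π/∂x_E = 185 − 4x_E − x_B = 0 ⇒ x_E = 46.25 − 0.25x_B.
The game is symmetric, so in equilibrium x_B = x_E: the reaction function gives 1.25x_E = 46.25, hence x_E = 37.
P_E = 239 − 2·37 − 37 = 128.

128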